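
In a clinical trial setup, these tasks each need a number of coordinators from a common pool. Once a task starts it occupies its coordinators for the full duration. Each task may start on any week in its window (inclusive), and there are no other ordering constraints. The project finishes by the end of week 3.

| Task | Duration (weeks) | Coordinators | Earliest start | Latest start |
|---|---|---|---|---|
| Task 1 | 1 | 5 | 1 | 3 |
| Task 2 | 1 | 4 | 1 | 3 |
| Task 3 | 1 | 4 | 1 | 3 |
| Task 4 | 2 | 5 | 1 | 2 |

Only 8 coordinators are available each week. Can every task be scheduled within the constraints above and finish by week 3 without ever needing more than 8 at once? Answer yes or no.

no

The minimum achievable peak is 9; 8 < 9, so no feasible schedule stays within the cap.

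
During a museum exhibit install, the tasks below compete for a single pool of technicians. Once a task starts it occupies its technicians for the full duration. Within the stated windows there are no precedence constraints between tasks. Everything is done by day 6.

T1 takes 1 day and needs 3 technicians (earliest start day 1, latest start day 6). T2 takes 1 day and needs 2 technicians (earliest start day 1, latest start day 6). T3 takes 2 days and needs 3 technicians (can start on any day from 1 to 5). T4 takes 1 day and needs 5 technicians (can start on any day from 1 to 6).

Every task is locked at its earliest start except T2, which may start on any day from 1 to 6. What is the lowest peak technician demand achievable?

T2@1: d1:13  d2:3  d3:0  d4:0  d5:0  d6:0 → peak 13
T2@2: d1:11  d2:5  d3:0  d4:0  d5:0  d6:0 → peak 11
T2@3: d1:11  d2:3  d3:2  d4:0  d5:0  d6:0 → peak 11
T2@4: d1:11  d2:3  d3:0  d4:2  d5:0  d6:0 → peak 11
T2@5: d1:11  d2:3  d3:0  d4:0  d5:2  d6:0 → peak 11
T2@6: d1:11  d2:3  d3:0  d4:0  d5:0  d6:2 → peak 11
Best is T2@2, peak 11.

11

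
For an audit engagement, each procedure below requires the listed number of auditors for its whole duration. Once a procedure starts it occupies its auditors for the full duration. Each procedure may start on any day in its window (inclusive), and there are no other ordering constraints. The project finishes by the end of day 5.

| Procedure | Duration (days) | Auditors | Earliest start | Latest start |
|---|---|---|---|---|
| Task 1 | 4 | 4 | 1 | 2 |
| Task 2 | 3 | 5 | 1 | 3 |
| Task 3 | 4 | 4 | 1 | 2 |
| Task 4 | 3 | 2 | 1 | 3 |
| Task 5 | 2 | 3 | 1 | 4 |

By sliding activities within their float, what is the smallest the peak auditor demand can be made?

15

Early-start (Task 1@1, Task 2@1, Task 3@1, Task 4@1, Task 5@1) gives peak 18: d1:18  d2:18  d3:15  d4:8  d5:0.
Shift Task 5→4.
Schedule Task 1@1, Task 2@1, Task 3@1, Task 4@1, Task 5@4: d1:15  d2:15  d3:15  d4:11  d5:3 — peak 15.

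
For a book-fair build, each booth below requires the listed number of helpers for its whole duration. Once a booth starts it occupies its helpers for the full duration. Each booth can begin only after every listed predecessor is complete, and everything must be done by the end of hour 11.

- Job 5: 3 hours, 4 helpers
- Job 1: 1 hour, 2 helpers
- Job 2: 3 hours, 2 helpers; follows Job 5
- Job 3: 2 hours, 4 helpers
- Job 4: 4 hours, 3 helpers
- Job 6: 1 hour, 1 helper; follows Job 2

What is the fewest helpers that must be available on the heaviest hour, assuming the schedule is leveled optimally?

5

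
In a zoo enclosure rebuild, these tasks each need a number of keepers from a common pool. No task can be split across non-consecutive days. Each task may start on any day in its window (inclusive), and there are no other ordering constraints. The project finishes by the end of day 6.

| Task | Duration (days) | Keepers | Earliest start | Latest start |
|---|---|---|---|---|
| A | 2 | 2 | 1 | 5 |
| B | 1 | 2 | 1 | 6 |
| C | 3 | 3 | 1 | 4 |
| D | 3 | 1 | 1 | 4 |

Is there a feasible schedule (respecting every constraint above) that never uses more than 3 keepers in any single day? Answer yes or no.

yes

Schedule A@1, B@3, C@4, D@1: d1:3  d2:3  d3:3  d4:3  d5:3  d6:3 — peak 3 ≤ 3.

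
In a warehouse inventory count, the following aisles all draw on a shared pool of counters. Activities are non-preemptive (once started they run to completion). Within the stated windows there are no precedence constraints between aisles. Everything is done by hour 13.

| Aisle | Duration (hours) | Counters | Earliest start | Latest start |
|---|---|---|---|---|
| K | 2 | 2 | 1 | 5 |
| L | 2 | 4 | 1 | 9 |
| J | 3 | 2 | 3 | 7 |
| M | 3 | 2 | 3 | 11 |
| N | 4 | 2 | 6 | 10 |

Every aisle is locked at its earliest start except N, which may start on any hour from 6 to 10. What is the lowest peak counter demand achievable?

N@6: h1:6  h2:6  h3:4  h4:4  h5:4  h6:2  h7:2  h8:2  h9:2  h10:0  h11:0  h12:0  h13:0 → peak 6
N@7: h1:6  h2:6  h3:4  h4:4  h5:4  h6:0  h7:2  h8:2  h9:2  h10:2  h11:0  h12:0  h13:0 → peak 6
N@8: h1:6  h2:6  h3:4  h4:4  h5:4  h6:0  h7:0  h8:2  h9:2  h10:2  h11:2  h12:0  h13:0 → peak 6
N@9: h1:6  h2:6  h3:4  h4:4  h5:4  h6:0  h7:0  h8:0  h9:2  h10:2  h11:2  h12:2  h13:0 → peak 6
N@10: h1:6  h2:6  h3:4  h4:4  h5:4  h6:0  h7:0  h8:0  h9:0  h10:2  h11:2  h12:2  h13:2 → peak 6
Best is N@6, peak 6.

6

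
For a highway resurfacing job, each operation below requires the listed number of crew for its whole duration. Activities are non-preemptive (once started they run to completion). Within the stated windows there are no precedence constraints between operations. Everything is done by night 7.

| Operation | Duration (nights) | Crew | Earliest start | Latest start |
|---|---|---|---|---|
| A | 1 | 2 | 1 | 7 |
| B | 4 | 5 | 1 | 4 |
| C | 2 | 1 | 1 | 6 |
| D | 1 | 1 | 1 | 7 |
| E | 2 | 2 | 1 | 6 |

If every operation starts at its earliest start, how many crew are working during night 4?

At early start, night 4 has: B.
Demand: 5 = 5.

5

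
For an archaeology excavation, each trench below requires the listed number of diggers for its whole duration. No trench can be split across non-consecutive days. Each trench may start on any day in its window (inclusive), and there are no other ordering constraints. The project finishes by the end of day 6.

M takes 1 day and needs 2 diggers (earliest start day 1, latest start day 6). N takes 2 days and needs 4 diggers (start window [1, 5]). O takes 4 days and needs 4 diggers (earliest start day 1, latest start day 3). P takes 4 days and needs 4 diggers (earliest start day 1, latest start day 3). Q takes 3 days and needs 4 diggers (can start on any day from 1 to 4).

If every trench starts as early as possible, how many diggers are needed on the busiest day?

Early-start schedule: M@1, N@1, O@1, P@1, Q@1.
Load per day: day 1: 18, day 2: 16, day 3: 12, day 4: 8, day 5: 0, day 6: 0.
Peak is 18.

18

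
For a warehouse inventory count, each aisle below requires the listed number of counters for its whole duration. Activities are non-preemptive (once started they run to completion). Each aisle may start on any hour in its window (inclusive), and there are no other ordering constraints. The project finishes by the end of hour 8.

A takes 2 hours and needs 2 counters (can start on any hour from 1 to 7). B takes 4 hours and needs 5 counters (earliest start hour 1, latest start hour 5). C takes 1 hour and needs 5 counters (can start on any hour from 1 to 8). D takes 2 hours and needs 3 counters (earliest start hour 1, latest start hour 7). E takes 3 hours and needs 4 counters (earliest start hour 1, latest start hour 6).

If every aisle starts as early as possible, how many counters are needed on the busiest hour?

19

Early-start schedule: A@1, B@1, C@1, D@1, E@1.
Load per hour: hour 1: 19, hour 2: 14, hour 3: 9, hour 4: 5, hour 5: 0, hour 6: 0, hour 7: 0, hour 8: 0.
Peak is 19.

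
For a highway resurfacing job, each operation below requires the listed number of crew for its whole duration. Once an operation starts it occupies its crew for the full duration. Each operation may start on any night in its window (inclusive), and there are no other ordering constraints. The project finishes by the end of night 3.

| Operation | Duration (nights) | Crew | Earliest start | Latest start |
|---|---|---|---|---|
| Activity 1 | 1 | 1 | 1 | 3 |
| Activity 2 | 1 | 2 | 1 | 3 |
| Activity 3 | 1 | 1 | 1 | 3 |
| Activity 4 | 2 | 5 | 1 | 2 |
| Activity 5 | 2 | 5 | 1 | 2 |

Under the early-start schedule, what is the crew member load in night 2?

10

At early start, night 2 has: Activity 4, Activity 5.
Demand: 5 + 5 = 10.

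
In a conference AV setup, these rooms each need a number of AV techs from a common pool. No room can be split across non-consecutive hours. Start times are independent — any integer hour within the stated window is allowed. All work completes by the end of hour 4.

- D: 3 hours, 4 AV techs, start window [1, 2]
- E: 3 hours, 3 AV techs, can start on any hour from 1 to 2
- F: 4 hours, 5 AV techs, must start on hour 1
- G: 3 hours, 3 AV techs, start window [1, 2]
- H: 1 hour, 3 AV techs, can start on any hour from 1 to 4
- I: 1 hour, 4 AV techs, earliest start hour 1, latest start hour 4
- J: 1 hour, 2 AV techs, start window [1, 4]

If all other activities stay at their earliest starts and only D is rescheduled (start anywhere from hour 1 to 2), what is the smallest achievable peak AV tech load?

D@1: h1:24  h2:15  h3:15  h4:5 → peak 24
D@2: h1:20  h2:15  h3:15  h4:9 → peak 20
Best is D@2, peak 20.

20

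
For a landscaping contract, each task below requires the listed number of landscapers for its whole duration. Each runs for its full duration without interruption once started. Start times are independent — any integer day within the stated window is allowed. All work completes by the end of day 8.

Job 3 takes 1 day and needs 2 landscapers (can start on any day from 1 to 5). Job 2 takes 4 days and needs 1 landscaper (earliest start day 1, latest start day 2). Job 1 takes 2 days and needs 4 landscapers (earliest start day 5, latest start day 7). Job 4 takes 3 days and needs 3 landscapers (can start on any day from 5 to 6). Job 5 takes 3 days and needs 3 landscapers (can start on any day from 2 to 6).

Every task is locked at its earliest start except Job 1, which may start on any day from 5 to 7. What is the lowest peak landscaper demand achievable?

Job 1@5: d1:3  d2:4  d3:4  d4:4  d5:7  d6:7  d7:3  d8:0 → peak 7
Job 1@6: d1:3  d2:4  d3:4  d4:4  d5:3  d6:7  d7:7  d8:0 → peak 7
Job 1@7: d1:3  d2:4  d3:4  d4:4  d5:3  d6:3  d7:7  d8:4 → peak 7
Best is Job 1@5, peak 7.

7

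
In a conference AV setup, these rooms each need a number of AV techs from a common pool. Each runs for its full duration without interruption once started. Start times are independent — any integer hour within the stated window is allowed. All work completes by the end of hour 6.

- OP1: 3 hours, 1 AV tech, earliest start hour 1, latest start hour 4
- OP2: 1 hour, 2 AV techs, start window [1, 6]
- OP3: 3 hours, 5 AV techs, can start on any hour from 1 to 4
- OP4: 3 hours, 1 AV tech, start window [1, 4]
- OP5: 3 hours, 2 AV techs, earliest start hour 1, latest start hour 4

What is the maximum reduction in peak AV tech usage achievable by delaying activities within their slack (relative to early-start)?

5

Early-start peak: h1:11  h2:9  h3:9  h4:0  h5:0  h6:0 ⇒ 11.
Leveled (OP1@1, OP2@1, OP3@4, OP4@1, OP5@1): h1:6  h2:4  h3:4  h4:5  h5:5  h6:5 ⇒ 6.
Reduction 11 − 6 = 5.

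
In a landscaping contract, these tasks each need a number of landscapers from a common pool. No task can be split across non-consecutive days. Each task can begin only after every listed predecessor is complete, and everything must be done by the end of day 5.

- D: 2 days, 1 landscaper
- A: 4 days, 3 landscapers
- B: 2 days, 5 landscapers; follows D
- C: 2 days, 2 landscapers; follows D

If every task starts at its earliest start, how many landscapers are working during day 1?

At early start, day 1 has: D, A.
Demand: 1 + 3 = 4.

4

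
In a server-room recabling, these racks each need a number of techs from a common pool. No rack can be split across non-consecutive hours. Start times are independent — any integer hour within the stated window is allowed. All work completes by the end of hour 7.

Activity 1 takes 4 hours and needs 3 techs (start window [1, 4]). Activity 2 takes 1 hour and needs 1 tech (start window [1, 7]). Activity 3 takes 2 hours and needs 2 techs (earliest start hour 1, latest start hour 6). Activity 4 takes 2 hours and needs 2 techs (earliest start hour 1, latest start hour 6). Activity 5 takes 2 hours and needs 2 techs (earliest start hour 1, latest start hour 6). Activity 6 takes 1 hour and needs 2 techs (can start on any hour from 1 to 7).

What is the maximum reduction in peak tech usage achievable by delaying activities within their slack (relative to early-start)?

Early-start peak: h1:12  h2:9  h3:3  h4:3  h5:0  h6:0  h7:0 ⇒ 12.
Leveled (Activity 1@1, Activity 2@1, Activity 3@2, Activity 4@4, Activity 5@5, Activity 6@6): h1:4  h2:5  h3:5  h4:5  h5:4  h6:4  h7:0 ⇒ 5.
Reduction 12 − 5 = 7.

7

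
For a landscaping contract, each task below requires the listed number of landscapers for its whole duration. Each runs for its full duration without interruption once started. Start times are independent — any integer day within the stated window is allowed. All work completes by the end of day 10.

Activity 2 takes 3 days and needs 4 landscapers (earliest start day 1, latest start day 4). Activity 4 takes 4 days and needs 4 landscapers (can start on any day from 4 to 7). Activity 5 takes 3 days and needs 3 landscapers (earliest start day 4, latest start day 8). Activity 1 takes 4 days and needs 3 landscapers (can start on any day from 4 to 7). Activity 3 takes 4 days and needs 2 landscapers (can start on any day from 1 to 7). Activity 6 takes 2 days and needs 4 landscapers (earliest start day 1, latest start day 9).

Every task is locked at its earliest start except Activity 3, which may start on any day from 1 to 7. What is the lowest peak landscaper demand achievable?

10

Activity 3@1: d1:10  d2:10  d3:6  d4:12  d5:10  d6:10  d7:7  d8:0  d9:0  d10:0 → peak 12
Activity 3@2: d1:8  d2:10  d3:6  d4:12  d5:12  d6:10  d7:7  d8:0  d9:0  d10:0 → peak 12
Activity 3@3: d1:8  d2:8  d3:6  d4:12  d5:12  d6:12  d7:7  d8:0  d9:0  d10:0 → peak 12
Activity 3@4: d1:8  d2:8  d3:4  d4:12  d5:12  d6:12  d7:9  d8:0  d9:0  d10:0 → peak 12
Activity 3@5: d1:8  d2:8  d3:4  d4:10  d5:12  d6:12  d7:9  d8:2  d9:0  d10:0 → peak 12
Activity 3@6: d1:8  d2:8  d3:4  d4:10  d5:10  d6:12  d7:9  d8:2  d9:2  d10:0 → peak 12
Activity 3@7: d1:8  d2:8  d3:4  d4:10  d5:10  d6:10  d7:9  d8:2  d9:2  d10:2 → peak 10
Best is Activity 3@7, peak 10.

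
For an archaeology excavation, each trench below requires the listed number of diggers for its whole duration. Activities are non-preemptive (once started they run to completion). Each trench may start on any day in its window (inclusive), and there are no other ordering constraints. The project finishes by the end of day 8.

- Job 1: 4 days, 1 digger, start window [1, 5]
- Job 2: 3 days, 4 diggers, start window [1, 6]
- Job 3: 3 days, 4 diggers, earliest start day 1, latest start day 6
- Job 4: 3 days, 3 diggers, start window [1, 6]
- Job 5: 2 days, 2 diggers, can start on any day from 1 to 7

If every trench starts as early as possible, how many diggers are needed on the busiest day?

14

Early-start schedule: Job 1@1, Job 2@1, Job 3@1, Job 4@1, Job 5@1.
Load per day: day 1: 14, day 2: 14, day 3: 12, day 4: 1, day 5: 0, day 6: 0, day 7: 0, day 8: 0.
Peak is 14.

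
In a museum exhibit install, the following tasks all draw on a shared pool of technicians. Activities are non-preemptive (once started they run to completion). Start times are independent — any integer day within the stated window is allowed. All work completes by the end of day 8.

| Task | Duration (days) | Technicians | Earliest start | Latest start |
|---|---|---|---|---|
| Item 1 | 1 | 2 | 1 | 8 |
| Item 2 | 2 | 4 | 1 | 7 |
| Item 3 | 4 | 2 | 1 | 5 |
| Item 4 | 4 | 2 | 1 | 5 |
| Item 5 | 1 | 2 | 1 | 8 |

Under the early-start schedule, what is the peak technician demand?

Early-start schedule: Item 1@1, Item 2@1, Item 3@1, Item 4@1, Item 5@1.
Load per day: day 1: 12, day 2: 8, day 3: 4, day 4: 4, day 5: 0, day 6: 0, day 7: 0, day 8: 0.
Peak is 12.

12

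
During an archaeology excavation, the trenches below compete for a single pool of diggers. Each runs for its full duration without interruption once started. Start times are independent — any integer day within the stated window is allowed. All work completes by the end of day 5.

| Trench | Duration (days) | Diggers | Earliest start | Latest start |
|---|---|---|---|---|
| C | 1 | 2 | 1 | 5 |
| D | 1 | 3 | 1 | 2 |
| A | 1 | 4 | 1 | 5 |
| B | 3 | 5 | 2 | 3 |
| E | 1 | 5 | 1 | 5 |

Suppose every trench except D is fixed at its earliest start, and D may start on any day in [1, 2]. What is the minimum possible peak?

11

D@1: d1:14  d2:5  d3:5  d4:5  d5:0 → peak 14
D@2: d1:11  d2:8  d3:5  d4:5  d5:0 → peak 11
Best is D@2, peak 11.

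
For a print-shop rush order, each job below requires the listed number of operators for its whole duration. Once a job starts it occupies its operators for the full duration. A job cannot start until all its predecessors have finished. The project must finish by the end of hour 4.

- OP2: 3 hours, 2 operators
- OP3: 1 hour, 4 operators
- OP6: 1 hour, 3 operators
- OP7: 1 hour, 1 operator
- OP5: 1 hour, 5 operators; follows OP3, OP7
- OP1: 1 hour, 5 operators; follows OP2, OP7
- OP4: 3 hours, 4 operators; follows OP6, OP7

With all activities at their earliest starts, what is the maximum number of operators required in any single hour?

Early-start schedule: OP2@1, OP3@1, OP6@1, OP7@1, OP5@2, OP1@4, OP4@2.
Load per hour: hour 1: 10, hour 2: 11, hour 3: 6, hour 4: 9.
Peak is 11.

11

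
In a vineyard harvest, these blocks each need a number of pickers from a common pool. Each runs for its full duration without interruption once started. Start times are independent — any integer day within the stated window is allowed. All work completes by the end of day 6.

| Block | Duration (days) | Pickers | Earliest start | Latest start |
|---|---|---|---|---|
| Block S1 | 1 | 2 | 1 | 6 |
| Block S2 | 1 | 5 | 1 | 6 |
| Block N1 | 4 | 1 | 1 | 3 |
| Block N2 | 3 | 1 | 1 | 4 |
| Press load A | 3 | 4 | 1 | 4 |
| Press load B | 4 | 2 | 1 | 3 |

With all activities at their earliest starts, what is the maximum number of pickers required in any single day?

15

Early-start schedule: Block S1@1, Block S2@1, Block N1@1, Block N2@1, Press load A@1, Press load B@1.
Load per day: day 1: 15, day 2: 8, day 3: 8, day 4: 3, day 5: 0, day 6: 0.
Peak is 15.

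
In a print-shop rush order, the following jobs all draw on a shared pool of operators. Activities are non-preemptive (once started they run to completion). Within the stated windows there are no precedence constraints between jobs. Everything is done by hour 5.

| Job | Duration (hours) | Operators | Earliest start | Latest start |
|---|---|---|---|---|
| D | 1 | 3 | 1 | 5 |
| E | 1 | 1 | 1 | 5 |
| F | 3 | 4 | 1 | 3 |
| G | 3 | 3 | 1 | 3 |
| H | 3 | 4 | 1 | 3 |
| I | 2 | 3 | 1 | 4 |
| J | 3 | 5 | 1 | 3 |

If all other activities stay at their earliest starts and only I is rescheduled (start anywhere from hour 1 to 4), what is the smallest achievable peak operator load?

I@1: h1:23  h2:19  h3:16  h4:0  h5:0 → peak 23
I@2: h1:20  h2:19  h3:19  h4:0  h5:0 → peak 20
I@3: h1:20  h2:16  h3:19  h4:3  h5:0 → peak 20
I@4: h1:20  h2:16  h3:16  h4:3  h5:3 → peak 20
Best is I@2, peak 20.

20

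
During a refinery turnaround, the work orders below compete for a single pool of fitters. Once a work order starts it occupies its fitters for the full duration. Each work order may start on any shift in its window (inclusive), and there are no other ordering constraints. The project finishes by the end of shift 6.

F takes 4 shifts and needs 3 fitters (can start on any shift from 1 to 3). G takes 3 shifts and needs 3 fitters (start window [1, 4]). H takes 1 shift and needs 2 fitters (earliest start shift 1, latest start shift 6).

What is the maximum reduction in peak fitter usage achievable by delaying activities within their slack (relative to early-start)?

2

Early-start peak: s1:8  s2:6  s3:6  s4:3  s5:0  s6:0 ⇒ 8.
Leveled (F@1, G@1, H@4): s1:6  s2:6  s3:6  s4:5  s5:0  s6:0 ⇒ 6.
Reduction 8 − 6 = 2.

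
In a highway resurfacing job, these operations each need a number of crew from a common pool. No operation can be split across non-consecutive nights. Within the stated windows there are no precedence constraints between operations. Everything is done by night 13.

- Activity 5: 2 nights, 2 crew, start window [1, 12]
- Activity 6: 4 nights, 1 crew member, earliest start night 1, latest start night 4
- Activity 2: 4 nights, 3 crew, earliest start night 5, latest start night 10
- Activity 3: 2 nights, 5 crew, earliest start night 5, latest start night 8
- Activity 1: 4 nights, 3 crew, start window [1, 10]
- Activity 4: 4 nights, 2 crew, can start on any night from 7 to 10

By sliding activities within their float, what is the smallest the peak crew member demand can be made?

5

Early-start (Activity 5@1, Activity 6@1, Activity 2@5, Activity 3@5, Activity 1@1, Activity 4@7) gives peak 8: n1:6  n2:6  n3:4  n4:4  n5:8  n6:8  n7:5  n8:5  n9:2  n10:2  n11:0  n12:0  n13:0.
Shift Activity 2→9, Activity 3→7, Activity 1→3, Activity 4→9.
Schedule Activity 5@1, Activity 6@1, Activity 2@9, Activity 3@7, Activity 1@3, Activity 4@9: n1:3  n2:3  n3:4  n4:4  n5:3  n6:3  n7:5  n8:5  n9:5  n10:5  n11:5  n12:5  n13:0 — peak 5.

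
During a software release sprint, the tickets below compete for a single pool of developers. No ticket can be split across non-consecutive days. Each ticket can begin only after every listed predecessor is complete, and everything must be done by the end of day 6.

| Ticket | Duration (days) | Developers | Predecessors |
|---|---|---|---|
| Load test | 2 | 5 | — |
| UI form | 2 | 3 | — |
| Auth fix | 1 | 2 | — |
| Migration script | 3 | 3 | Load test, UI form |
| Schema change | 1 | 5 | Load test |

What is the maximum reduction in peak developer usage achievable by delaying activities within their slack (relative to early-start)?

Early-start peak: d1:10  d2:8  d3:8  d4:3  d5:3  d6:0 ⇒ 10.
Leveled (Load test@1, UI form@1, Auth fix@3, Migration script@3, Schema change@4): d1:8  d2:8  d3:5  d4:8  d5:3  d6:0 ⇒ 8.
Reduction 10 − 8 = 2.

2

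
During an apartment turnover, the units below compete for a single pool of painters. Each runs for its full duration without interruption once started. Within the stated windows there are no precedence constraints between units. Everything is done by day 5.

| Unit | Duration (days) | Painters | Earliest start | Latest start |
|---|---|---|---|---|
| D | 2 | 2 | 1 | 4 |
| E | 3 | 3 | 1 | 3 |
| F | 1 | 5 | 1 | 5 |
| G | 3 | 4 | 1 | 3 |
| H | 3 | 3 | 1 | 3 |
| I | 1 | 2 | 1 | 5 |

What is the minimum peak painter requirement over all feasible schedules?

Early-start (D@1, E@1, F@1, G@1, H@1, I@1) gives peak 19: d1:19  d2:12  d3:10  d4:0  d5:0.
Shift G→2, H→3, I→4.
Schedule D@1, E@1, F@1, G@2, H@3, I@4: d1:10  d2:9  d3:10  d4:9  d5:3 — peak 10.

10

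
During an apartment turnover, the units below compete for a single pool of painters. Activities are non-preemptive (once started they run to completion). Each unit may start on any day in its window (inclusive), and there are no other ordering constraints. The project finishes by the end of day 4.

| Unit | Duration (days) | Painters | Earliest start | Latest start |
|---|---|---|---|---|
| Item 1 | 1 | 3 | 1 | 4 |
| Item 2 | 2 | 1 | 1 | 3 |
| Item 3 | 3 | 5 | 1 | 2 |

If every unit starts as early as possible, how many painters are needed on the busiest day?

Early-start schedule: Item 1@1, Item 2@1, Item 3@1.
Load per day: day 1: 9, day 2: 6, day 3: 5, day 4: 0.
Peak is 9.

9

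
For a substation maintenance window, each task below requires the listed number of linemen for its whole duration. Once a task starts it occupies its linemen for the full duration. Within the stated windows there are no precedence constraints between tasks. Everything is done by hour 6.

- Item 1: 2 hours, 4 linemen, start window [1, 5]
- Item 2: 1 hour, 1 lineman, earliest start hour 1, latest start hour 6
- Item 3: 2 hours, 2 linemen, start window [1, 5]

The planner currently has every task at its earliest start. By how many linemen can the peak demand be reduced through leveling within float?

3

Early-start peak: h1:7  h2:6  h3:0  h4:0  h5:0  h6:0 ⇒ 7.
Leveled (Item 1@1, Item 2@3, Item 3@3): h1:4  h2:4  h3:3  h4:2  h5:0  h6:0 ⇒ 4.
Reduction 7 − 4 = 3.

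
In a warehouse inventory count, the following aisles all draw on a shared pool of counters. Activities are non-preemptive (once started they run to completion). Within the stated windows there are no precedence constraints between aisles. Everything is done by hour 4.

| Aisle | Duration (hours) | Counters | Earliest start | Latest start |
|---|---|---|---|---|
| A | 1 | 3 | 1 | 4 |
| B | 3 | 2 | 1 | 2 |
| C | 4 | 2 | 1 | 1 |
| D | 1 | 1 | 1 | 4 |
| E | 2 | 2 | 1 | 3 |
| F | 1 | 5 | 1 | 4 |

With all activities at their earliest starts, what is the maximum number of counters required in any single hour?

15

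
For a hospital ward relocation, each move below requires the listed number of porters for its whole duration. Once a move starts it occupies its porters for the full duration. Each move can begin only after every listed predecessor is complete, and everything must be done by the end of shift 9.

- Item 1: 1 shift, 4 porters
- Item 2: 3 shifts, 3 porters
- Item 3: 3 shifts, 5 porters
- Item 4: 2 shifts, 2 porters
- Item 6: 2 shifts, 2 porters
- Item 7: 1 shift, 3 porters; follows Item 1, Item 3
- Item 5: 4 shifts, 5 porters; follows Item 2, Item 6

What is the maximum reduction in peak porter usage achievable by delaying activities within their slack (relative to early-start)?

Early-start peak: s1:16  s2:12  s3:8  s4:8  s5:5  s6:5  s7:5  s8:0  s9:0 ⇒ 16.
Leveled (Item 1@1, Item 2@1, Item 3@2, Item 4@5, Item 6@4, Item 7@5, Item 5@6): s1:7  s2:8  s3:8  s4:7  s5:7  s6:7  s7:5  s8:5  s9:5 ⇒ 8.
Reduction 16 − 8 = 8.

8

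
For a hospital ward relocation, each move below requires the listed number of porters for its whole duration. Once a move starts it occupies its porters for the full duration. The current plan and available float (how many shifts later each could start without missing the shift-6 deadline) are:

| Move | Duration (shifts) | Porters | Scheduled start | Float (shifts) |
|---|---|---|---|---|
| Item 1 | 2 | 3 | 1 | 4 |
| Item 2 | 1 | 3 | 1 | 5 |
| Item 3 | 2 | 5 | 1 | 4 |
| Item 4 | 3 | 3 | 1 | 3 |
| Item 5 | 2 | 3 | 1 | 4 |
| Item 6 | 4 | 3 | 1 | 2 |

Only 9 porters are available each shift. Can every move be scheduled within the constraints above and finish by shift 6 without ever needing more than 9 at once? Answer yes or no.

Schedule Item 1@1, Item 2@1, Item 3@2, Item 4@4, Item 5@4, Item 6@3: s1:6  s2:8  s3:8  s4:9  s5:9  s6:6 — peak 9 ≤ 9.

yes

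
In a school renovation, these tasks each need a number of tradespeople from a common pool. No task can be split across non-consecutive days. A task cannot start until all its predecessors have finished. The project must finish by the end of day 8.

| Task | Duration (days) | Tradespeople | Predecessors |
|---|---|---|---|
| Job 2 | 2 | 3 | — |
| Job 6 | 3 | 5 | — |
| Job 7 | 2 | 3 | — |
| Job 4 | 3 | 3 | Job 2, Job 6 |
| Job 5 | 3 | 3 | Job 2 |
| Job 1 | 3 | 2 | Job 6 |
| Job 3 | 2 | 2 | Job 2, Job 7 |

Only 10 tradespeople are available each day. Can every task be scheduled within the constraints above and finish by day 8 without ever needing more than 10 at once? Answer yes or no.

yes

Schedule Job 2@1, Job 6@1, Job 7@3, Job 4@4, Job 5@5, Job 1@4, Job 3@7: d1:8  d2:8  d3:8  d4:8  d5:8  d6:8  d7:5  d8:2 — peak 8 ≤ 10.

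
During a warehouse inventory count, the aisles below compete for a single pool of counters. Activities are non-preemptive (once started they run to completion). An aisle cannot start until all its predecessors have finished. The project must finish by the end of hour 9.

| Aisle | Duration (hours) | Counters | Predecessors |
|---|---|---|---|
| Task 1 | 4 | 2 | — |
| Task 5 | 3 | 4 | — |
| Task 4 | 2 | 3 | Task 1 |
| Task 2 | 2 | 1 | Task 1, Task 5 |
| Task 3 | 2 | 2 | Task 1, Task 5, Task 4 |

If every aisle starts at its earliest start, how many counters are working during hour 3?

At early start, hour 3 has: Task 1, Task 5.
Demand: 2 + 4 = 6.

6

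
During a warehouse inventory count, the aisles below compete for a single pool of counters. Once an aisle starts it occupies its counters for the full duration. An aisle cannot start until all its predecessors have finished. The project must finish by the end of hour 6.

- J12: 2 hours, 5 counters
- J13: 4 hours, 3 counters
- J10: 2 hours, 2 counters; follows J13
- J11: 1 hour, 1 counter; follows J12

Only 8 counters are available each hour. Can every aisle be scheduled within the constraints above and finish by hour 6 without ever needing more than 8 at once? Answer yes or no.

Schedule J12@1, J13@1, J10@5, J11@3: h1:8  h2:8  h3:4  h4:3  h5:2  h6:2 — peak 8 ≤ 8.

yes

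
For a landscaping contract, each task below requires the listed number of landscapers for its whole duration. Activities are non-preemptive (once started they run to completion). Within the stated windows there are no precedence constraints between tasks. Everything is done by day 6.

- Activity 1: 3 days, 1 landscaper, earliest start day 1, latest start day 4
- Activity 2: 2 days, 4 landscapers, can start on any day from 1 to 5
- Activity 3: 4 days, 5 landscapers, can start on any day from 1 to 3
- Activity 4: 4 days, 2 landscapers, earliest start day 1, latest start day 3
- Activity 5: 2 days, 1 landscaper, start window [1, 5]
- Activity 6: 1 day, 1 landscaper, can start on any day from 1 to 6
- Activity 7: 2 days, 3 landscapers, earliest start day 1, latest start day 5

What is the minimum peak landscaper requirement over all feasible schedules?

Early-start (Activity 1@1, Activity 2@1, Activity 3@1, Activity 4@1, Activity 5@1, Activity 6@1, Activity 7@1) gives peak 17: d1:17  d2:16  d3:8  d4:7  d5:0  d6:0.
Shift Activity 3→3, Activity 6→4, Activity 7→5.
Schedule Activity 1@1, Activity 2@1, Activity 3@3, Activity 4@1, Activity 5@1, Activity 6@4, Activity 7@5: d1:8  d2:8  d3:8  d4:8  d5:8  d6:8 — peak 8.
Total landscaper-days = 48 over 6 days ⇒ peak ≥ ⌈48/6⌉ = 8, so 8 is optimal.

8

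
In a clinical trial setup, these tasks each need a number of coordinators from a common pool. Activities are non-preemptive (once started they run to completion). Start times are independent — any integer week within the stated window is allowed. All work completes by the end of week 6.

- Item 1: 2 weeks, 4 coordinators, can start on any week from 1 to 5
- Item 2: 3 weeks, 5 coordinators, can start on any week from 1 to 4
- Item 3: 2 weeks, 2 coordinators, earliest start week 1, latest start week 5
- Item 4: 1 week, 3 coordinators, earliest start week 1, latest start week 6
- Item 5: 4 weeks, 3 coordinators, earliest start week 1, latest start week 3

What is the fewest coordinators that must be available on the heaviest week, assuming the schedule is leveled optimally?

Early-start (Item 1@1, Item 2@1, Item 3@1, Item 4@1, Item 5@1) gives peak 17: w1:17  w2:14  w3:8  w4:3  w5:0  w6:0.
Shift Item 2→3, Item 4→6, Item 5→3.
Schedule Item 1@1, Item 2@3, Item 3@1, Item 4@6, Item 5@3: w1:6  w2:6  w3:8  w4:8  w5:8  w6:6 — peak 8.

8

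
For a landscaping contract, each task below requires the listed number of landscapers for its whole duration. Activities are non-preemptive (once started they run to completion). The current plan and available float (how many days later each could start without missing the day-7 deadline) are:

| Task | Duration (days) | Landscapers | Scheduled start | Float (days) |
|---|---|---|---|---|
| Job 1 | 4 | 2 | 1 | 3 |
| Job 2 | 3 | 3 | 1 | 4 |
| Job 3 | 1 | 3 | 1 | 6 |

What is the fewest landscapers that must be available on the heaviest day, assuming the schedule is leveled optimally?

5

Early-start (Job 1@1, Job 2@1, Job 3@1) gives peak 8: d1:8  d2:5  d3:5  d4:2  d5:0  d6:0  d7:0.
Shift Job 3→4.
Schedule Job 1@1, Job 2@1, Job 3@4: d1:5  d2:5  d3:5  d4:5  d5:0  d6:0  d7:0 — peak 5.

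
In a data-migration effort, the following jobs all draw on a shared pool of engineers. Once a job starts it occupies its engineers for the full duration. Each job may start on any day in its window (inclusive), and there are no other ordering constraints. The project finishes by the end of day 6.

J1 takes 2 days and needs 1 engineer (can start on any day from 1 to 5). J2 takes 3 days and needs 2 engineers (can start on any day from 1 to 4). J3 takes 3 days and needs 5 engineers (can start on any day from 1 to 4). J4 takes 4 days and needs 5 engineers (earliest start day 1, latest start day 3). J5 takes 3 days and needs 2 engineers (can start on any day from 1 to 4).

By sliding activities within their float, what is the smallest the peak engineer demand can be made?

10

Early-start (J1@1, J2@1, J3@1, J4@1, J5@1) gives peak 15: d1:15  d2:15  d3:14  d4:5  d5:0  d6:0.
Shift J3→4.
Schedule J1@1, J2@1, J3@4, J4@1, J5@1: d1:10  d2:10  d3:9  d4:10  d5:5  d6:5 — peak 10.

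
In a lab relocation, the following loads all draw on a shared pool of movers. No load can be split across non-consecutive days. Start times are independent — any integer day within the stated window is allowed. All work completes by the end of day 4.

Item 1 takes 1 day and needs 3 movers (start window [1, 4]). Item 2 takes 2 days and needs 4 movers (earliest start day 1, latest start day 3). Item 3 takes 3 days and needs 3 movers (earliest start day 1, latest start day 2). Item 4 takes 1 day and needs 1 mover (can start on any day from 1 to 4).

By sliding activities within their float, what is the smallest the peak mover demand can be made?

7

Early-start (Item 1@1, Item 2@1, Item 3@1, Item 4@1) gives peak 11: d1:11  d2:7  d3:3  d4:0.
Shift Item 3→2, Item 4→3.
Schedule Item 1@1, Item 2@1, Item 3@2, Item 4@3: d1:7  d2:7  d3:4  d4:3 — peak 7.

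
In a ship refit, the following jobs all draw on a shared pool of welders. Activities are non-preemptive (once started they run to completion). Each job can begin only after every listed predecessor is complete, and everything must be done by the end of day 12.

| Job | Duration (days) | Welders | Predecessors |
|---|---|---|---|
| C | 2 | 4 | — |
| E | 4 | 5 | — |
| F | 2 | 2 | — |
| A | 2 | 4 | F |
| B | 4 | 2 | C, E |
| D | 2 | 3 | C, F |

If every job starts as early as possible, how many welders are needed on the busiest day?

Early-start schedule: C@1, E@1, F@1, A@3, B@5, D@3.
Load per day: day 1: 11, day 2: 11, day 3: 12, day 4: 12, day 5: 2, day 6: 2, day 7: 2, day 8: 2, day 9: 0, day 10: 0, day 11: 0, day 12: 0.
Peak is 12.

12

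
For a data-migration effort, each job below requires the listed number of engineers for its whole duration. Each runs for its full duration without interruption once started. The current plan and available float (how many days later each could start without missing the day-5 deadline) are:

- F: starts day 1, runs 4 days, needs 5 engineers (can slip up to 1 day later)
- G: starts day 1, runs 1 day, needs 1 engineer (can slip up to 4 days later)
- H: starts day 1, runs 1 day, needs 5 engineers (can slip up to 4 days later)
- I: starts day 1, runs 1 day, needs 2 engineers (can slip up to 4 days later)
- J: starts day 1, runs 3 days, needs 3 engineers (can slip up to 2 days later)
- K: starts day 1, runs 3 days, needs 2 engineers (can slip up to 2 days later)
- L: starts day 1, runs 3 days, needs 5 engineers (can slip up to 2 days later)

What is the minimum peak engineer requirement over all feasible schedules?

15

Early-start (F@1, G@1, H@1, I@1, J@1, K@1, L@1) gives peak 23: d1:23  d2:15  d3:15  d4:5  d5:0.
Shift J→2, L→2.
Schedule F@1, G@1, H@1, I@1, J@2, K@1, L@2: d1:15  d2:15  d3:15  d4:13  d5:0 — peak 15.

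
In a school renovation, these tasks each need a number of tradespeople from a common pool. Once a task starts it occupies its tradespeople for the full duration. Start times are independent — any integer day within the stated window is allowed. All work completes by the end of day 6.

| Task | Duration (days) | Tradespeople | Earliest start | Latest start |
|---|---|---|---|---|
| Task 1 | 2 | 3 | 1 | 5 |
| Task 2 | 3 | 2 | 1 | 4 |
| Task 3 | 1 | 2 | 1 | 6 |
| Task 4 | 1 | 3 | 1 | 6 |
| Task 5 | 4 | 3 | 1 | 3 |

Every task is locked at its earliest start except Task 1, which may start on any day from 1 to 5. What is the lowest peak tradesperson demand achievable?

10

Task 1@1: d1:13  d2:8  d3:5  d4:3  d5:0  d6:0 → peak 13
Task 1@2: d1:10  d2:8  d3:8  d4:3  d5:0  d6:0 → peak 10
Task 1@3: d1:10  d2:5  d3:8  d4:6  d5:0  d6:0 → peak 10
Task 1@4: d1:10  d2:5  d3:5  d4:6  d5:3  d6:0 → peak 10
Task 1@5: d1:10  d2:5  d3:5  d4:3  d5:3  d6:3 → peak 10
Best is Task 1@2, peak 10.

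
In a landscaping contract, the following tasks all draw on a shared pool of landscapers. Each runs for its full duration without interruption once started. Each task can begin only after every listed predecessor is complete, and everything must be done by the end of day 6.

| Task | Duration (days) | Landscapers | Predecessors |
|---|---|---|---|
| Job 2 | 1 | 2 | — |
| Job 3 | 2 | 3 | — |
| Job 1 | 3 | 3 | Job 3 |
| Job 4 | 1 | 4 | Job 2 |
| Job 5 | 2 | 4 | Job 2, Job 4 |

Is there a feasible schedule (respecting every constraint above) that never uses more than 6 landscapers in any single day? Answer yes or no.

The minimum achievable peak is 7; 6 < 7, so no feasible schedule stays within the cap.

no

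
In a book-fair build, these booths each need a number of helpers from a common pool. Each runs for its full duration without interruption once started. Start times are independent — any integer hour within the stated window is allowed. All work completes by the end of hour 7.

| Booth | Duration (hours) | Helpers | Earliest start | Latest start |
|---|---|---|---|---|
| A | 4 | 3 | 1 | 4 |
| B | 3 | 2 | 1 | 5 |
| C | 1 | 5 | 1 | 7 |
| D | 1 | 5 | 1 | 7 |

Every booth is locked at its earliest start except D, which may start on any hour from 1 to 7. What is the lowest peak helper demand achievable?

10

D@1: h1:15  h2:5  h3:5  h4:3  h5:0  h6:0  h7:0 → peak 15
D@2: h1:10  h2:10  h3:5  h4:3  h5:0  h6:0  h7:0 → peak 10
D@3: h1:10  h2:5  h3:10  h4:3  h5:0  h6:0  h7:0 → peak 10
D@4: h1:10  h2:5  h3:5  h4:8  h5:0  h6:0  h7:0 → peak 10
D@5: h1:10  h2:5  h3:5  h4:3  h5:5  h6:0  h7:0 → peak 10
D@6: h1:10  h2:5  h3:5  h4:3  h5:0  h6:5  h7:0 → peak 10
D@7: h1:10  h2:5  h3:5  h4:3  h5:0  h6:0  h7:5 → peak 10
Best is D@2, peak 10.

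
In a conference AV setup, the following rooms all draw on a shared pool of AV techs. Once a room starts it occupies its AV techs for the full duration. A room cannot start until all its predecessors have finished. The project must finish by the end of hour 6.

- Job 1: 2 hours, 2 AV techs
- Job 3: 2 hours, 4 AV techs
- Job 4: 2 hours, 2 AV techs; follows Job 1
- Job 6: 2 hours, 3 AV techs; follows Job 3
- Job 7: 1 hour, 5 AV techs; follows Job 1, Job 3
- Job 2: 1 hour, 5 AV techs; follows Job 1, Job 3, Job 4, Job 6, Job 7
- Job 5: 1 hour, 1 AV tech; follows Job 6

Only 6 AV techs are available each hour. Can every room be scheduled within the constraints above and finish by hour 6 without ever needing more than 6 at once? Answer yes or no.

Schedule Job 1@1, Job 3@1, Job 4@3, Job 6@3, Job 7@5, Job 2@6, Job 5@5: h1:6  h2:6  h3:5  h4:5  h5:6  h6:5 — peak 6 ≤ 6.

yes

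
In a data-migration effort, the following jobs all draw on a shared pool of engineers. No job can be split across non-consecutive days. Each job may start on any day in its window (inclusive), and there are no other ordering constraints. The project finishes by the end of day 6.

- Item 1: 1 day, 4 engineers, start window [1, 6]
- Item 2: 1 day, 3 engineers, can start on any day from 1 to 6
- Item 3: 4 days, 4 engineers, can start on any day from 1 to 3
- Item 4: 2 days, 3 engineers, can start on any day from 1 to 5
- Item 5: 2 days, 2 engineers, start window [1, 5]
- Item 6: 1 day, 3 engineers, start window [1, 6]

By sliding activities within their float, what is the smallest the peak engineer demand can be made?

Early-start (Item 1@1, Item 2@1, Item 3@1, Item 4@1, Item 5@1, Item 6@1) gives peak 19: d1:19  d2:9  d3:4  d4:4  d5:0  d6:0.
Shift Item 3→2, Item 4→2, Item 5→4, Item 6→6.
Schedule Item 1@1, Item 2@1, Item 3@2, Item 4@2, Item 5@4, Item 6@6: d1:7  d2:7  d3:7  d4:6  d5:6  d6:3 — peak 7.

7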